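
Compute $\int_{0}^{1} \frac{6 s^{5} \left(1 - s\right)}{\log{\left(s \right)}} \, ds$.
$\log{\left(\frac{46656}{117649} \right)}$

Replace the exponent $6$ by a parameter $a$: let $I(a) = \int_{0}^{1} \frac{6 \left(s^{5} - s^{a}\right)}{\log{\left(s \right)}} \, ds$.

Since $\dfrac{\partial}{\partial a}\,s^{a} = s^{a} \ln s$, the $\ln s$ in the denominator cancels and
$$\frac{dI}{da} = \int_{0}^{1} -6 s^{a} \, ds = -6 \left[\frac{s^{a+1}}{a+1}\right]_0^1 = - \frac{6}{a + 1}.$$

Integrating with respect to $a$ gives $I(a) = \log{\left(\frac{46656}{\left(a + 1\right)^{6}} \right)} + C$.

At $a = 5$ the integrand is identically $0$, so $I(5) = 0$. The closed form gives $0$, hence $C = 0$.

Setting $a = 6$:
$$I = \log{\left(\frac{46656}{117649} \right)}.$$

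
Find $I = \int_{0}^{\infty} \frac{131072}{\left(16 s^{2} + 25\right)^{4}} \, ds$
$\frac{1024 \pi}{15625}$

Start from the standard arctangent integral
$$J(a) = \int_{0}^{\infty} \frac{2}{a^{2} + s^{2}} \, ds = \frac{\pi}{a}.$$

Differentiating under the integral sign with respect to $a$,
$$\frac{dJ}{da} = \int_{0}^{\infty} - \frac{4 a}{\left(a^{2} + s^{2}\right)^{2}} \, ds = - \frac{\pi}{a^{2}},$$
so $\int_{0}^{\infty} \frac{2}{\left(a^{2} + s^{2}\right)^{2}} \, ds = \frac{\pi}{2 a^{3}}$.

Repeating — each differentiation of $1/(s^2+a^2)^j$ produces $-2ja/(s^2+a^2)^{j+1}$ — and dividing through by $-2ja$ at each step yields, after $3$ differentiations in total,
$$\int_{0}^{\infty} \frac{2}{\left(a^{2} + s^{2}\right)^{4}} \, ds = \frac{5 \pi}{16 a^{7}}.$$

Setting $a = \frac{5}{4}$:
$$I = \frac{1024 \pi}{15625}.$$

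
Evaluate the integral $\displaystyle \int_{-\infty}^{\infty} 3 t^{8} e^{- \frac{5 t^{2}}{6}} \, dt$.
$\frac{5103 \sqrt{30} \sqrt{\pi}}{625}$

Begin with the known integral
$$J(a) = \int_{-\infty}^{\infty} 3 e^{- a t^{2}} \, dt = \frac{3 \sqrt{\pi}}{\sqrt{a}}.$$

Differentiating under the integral sign brings down a factor of $(-t^2)$:
$$\frac{dJ}{da} = \int_{-\infty}^{\infty} - 3 t^{2} e^{- a t^{2}} \, dt = - \frac{3 \sqrt{\pi}}{2 a^{\frac{3}{2}}}.$$

Repeating $4$ times in total — each differentiation brings down another $(-t^2)$ — gives
$$\frac{d^{4}J}{da^{4}} = \int_{-\infty}^{\infty} 3 t^{8} e^{- a t^{2}} \, dt = \frac{315 \sqrt{\pi}}{16 a^{\frac{9}{2}}},$$
and the integrand here is exactly the target integrand, so $I = \frac{315 \sqrt{\pi}}{16 a^{\frac{9}{2}}}$.

Setting $a = \frac{5}{6}$:
$$I = \frac{5103 \sqrt{30} \sqrt{\pi}}{625}.$$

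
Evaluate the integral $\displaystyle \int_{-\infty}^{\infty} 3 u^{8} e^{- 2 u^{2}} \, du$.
$\frac{315 \sqrt{2} \sqrt{\pi}}{512}$

Start from the elementary integral
$$J(a) = \int_{-\infty}^{\infty} 3 e^{- a u^{2}} \, du = \frac{3 \sqrt{\pi}}{\sqrt{a}}.$$

Differentiating under the integral sign brings down a factor of $(-u^2)$:
$$\frac{dJ}{da} = \int_{-\infty}^{\infty} - 3 u^{2} e^{- a u^{2}} \, du = - \frac{3 \sqrt{\pi}}{2 a^{\frac{3}{2}}}.$$

Repeating $4$ times in total — each differentiation brings down another $(-u^2)$ — gives
$$\frac{d^{4}J}{da^{4}} = \int_{-\infty}^{\infty} 3 u^{8} e^{- a u^{2}} \, du = \frac{315 \sqrt{\pi}}{16 a^{\frac{9}{2}}},$$
and the integrand here is exactly the target integrand, so $I = \frac{315 \sqrt{\pi}}{16 a^{\frac{9}{2}}}$.

Setting $a = 2$:
$$I = \frac{315 \sqrt{2} \sqrt{\pi}}{512}.$$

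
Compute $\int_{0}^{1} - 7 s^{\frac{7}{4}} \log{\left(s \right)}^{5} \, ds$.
$\frac{3440640}{1771561}$

Begin with the known integral
$$J(a) = \int_{0}^{1} - 7 s^{a} \, ds = - \frac{7}{a + 1}.$$

Differentiating under the integral sign brings down a factor of $\ln s$:
$$\frac{dJ}{da} = \int_{0}^{1} - 7 s^{a} \log{\left(s \right)} \, ds = \frac{7}{\left(a + 1\right)^{2}}.$$

Repeating $5$ times in total — each differentiation brings down another $\ln s$ — gives
$$\frac{d^{5}J}{da^{5}} = \int_{0}^{1} - 7 s^{a} \log{\left(s \right)}^{5} \, ds = \frac{840}{\left(a + 1\right)^{6}},$$
and the integrand here is exactly the target integrand, so $I = \frac{840}{\left(a + 1\right)^{6}}$.

Setting $a = \frac{7}{4}$:
$$I = \frac{3440640}{1771561}.$$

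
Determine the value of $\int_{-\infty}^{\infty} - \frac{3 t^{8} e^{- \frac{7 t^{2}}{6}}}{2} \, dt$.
$- \frac{3645 \sqrt{42} \sqrt{\pi}}{4802}$

Consider the simpler parametrised integral
$$J(a) = \int_{-\infty}^{\infty} - \frac{3 e^{- a t^{2}}}{2} \, dt = - \frac{3 \sqrt{\pi}}{2 \sqrt{a}}.$$

Differentiating under the integral sign brings down a factor of $(-t^2)$:
$$\frac{dJ}{da} = \int_{-\infty}^{\infty} \frac{3 t^{2} e^{- a t^{2}}}{2} \, dt = \frac{3 \sqrt{\pi}}{4 a^{\frac{3}{2}}}.$$

Repeating $4$ times in total — each differentiation brings down another $(-t^2)$ — gives
$$\frac{d^{4}J}{da^{4}} = \int_{-\infty}^{\infty} - \frac{3 t^{8} e^{- a t^{2}}}{2} \, dt = - \frac{315 \sqrt{\pi}}{32 a^{\frac{9}{2}}},$$
and the integrand here is exactly the target integrand, so $I = - \frac{315 \sqrt{\pi}}{32 a^{\frac{9}{2}}}$.

Setting $a = \frac{7}{6}$:
$$I = - \frac{3645 \sqrt{42} \sqrt{\pi}}{4802}.$$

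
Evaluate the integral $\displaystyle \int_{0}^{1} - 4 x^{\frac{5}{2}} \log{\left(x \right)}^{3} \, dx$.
$\frac{384}{2401}$

Consider the simpler parametrised integral
$$J(a) = \int_{0}^{1} - 4 x^{a} \, dx = - \frac{4}{a + 1}.$$

Differentiating under the integral sign brings down a factor of $\ln x$:
$$\frac{dJ}{da} = \int_{0}^{1} - 4 x^{a} \log{\left(x \right)} \, dx = \frac{4}{\left(a + 1\right)^{2}}.$$

Repeating $3$ times in total — each differentiation brings down another $\ln x$ — gives
$$\frac{d^{3}J}{da^{3}} = \int_{0}^{1} - 4 x^{a} \log{\left(x \right)}^{3} \, dx = \frac{24}{\left(a + 1\right)^{4}},$$
and the integrand here is exactly the target integrand, so $I = \frac{24}{\left(a + 1\right)^{4}}$.

Setting $a = \frac{5}{2}$:
$$I = \frac{384}{2401}.$$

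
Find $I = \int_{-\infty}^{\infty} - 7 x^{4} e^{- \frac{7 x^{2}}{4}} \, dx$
$- \frac{24 \sqrt{7} \sqrt{\pi}}{49}$

Start from the elementary integral
$$J(a) = \int_{-\infty}^{\infty} - 7 e^{- a x^{2}} \, dx = - \frac{7 \sqrt{\pi}}{\sqrt{a}}.$$

Differentiating under the integral sign brings down a factor of $(-x^2)$:
$$\frac{dJ}{da} = \int_{-\infty}^{\infty} 7 x^{2} e^{- a x^{2}} \, dx = \frac{7 \sqrt{\pi}}{2 a^{\frac{3}{2}}}.$$

Repeating twice in total — each differentiation brings down another $(-x^2)$ — gives
$$\frac{d^{2}J}{da^{2}} = \int_{-\infty}^{\infty} - 7 x^{4} e^{- a x^{2}} \, dx = - \frac{21 \sqrt{\pi}}{4 a^{\frac{5}{2}}},$$
and the integrand here is exactly the target integrand, so $I = - \frac{21 \sqrt{\pi}}{4 a^{\frac{5}{2}}}$.

Setting $a = \frac{7}{4}$:
$$I = - \frac{24 \sqrt{7} \sqrt{\pi}}{49}.$$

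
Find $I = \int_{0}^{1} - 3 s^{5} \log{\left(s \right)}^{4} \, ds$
$- \frac{1}{108}$

Consider the simpler parametrised integral
$$J(a) = \int_{0}^{1} - 3 s^{a} \, ds = - \frac{3}{a + 1}.$$

Differentiating under the integral sign brings down a factor of $\ln s$:
$$\frac{dJ}{da} = \int_{0}^{1} - 3 s^{a} \log{\left(s \right)} \, ds = \frac{3}{\left(a + 1\right)^{2}}.$$

Repeating $4$ times in total — each differentiation brings down another $\ln s$ — gives
$$\frac{d^{4}J}{da^{4}} = \int_{0}^{1} - 3 s^{a} \log{\left(s \right)}^{4} \, ds = - \frac{72}{\left(a + 1\right)^{5}},$$
and the integrand here is exactly the target integrand, so $I = - \frac{72}{\left(a + 1\right)^{5}}$.

Setting $a = 5$:
$$I = - \frac{1}{108}.$$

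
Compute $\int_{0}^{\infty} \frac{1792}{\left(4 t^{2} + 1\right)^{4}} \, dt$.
$140 \pi$

Begin with the known result
$$J(a) = \int_{0}^{\infty} \frac{7}{a^{2} + t^{2}} \, dt = \frac{7 \pi}{2 a}.$$

Differentiating under the integral sign with respect to $a$,
$$\frac{dJ}{da} = \int_{0}^{\infty} - \frac{14 a}{\left(a^{2} + t^{2}\right)^{2}} \, dt = - \frac{7 \pi}{2 a^{2}},$$
so $\int_{0}^{\infty} \frac{7}{\left(a^{2} + t^{2}\right)^{2}} \, dt = \frac{7 \pi}{4 a^{3}}$.

Repeating — each differentiation of $1/(t^2+a^2)^j$ produces $-2ja/(t^2+a^2)^{j+1}$ — and dividing through by $-2ja$ at each step yields, after $3$ differentiations in total,
$$\int_{0}^{\infty} \frac{7}{\left(a^{2} + t^{2}\right)^{4}} \, dt = \frac{35 \pi}{32 a^{7}}.$$

Setting $a = \frac{1}{2}$:
$$I = 140 \pi.$$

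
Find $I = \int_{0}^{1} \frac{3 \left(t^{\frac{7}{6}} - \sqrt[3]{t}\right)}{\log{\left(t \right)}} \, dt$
$\log{\left(\frac{2197}{512} \right)}$

Introduce a parameter $a$ in the exponent: let $I(a) = \int_{0}^{1} \frac{3 \left(- \sqrt[3]{t} + t^{a}\right)}{\log{\left(t \right)}} \, dt$.

Since $\dfrac{\partial}{\partial a}\,t^{a} = t^{a} \ln t$, the $\ln t$ in the denominator cancels and
$$\frac{dI}{da} = \int_{0}^{1} 3 t^{a} \, dt = 3 \left[\frac{t^{a+1}}{a+1}\right]_0^1 = \frac{3}{a + 1}.$$

Integrating with respect to $a$ gives $I(a) = \log{\left(\frac{27 \left(a + 1\right)^{3}}{64} \right)} + C$.

At $a = \frac{1}{3}$ the integrand is identically $0$, so $I(\frac{1}{3}) = 0$. The closed form gives $0$, hence $C = 0$.

Setting $a = \frac{7}{6}$:
$$I = \log{\left(\frac{2197}{512} \right)}.$$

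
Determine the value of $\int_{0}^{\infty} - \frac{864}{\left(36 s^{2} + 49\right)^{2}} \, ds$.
$- \frac{36 \pi}{343}$

Begin with the known result
$$J(a) = \int_{0}^{\infty} - \frac{2}{3 \left(a^{2} + s^{2}\right)} \, ds = - \frac{\pi}{3 a}.$$

Differentiating under the integral sign with respect to $a$,
$$\frac{dJ}{da} = \int_{0}^{\infty} \frac{4 a}{3 \left(a^{2} + s^{2}\right)^{2}} \, ds = \frac{\pi}{3 a^{2}},$$
so $\int_{0}^{\infty} - \frac{2}{3 \left(a^{2} + s^{2}\right)^{2}} \, ds = - \frac{\pi}{6 a^{3}}$.

Setting $a = \frac{7}{6}$:
$$I = - \frac{36 \pi}{343}.$$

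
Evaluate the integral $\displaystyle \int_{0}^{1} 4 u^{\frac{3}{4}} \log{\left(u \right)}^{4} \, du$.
$\frac{98304}{16807}$

Begin with the known integral
$$J(a) = \int_{0}^{1} 4 u^{a} \, du = \frac{4}{a + 1}.$$

Differentiating under the integral sign brings down a factor of $\ln u$:
$$\frac{dJ}{da} = \int_{0}^{1} 4 u^{a} \log{\left(u \right)} \, du = - \frac{4}{\left(a + 1\right)^{2}}.$$

Repeating $4$ times in total — each differentiation brings down another $\ln u$ — gives
$$\frac{d^{4}J}{da^{4}} = \int_{0}^{1} 4 u^{a} \log{\left(u \right)}^{4} \, du = \frac{96}{\left(a + 1\right)^{5}},$$
and the integrand here is exactly the target integrand, so $I = \frac{96}{\left(a + 1\right)^{5}}$.

Setting $a = \frac{3}{4}$:
$$I = \frac{98304}{16807}.$$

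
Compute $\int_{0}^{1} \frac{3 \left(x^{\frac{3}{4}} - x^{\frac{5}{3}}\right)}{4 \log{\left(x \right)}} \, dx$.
$- \frac{15 \log{\left(2 \right)}}{4} + \frac{3 \log{\left(21 \right)}}{4}$

Replace the exponent $\frac{3}{4}$ by a parameter $a$: let $I(a) = \int_{0}^{1} \frac{3 \left(- x^{\frac{5}{3}} + x^{a}\right)}{4 \log{\left(x \right)}} \, dx$.

Since $\dfrac{\partial}{\partial a}\,x^{a} = x^{a} \ln x$, the $\ln x$ in the denominator cancels and
$$\frac{dI}{da} = \int_{0}^{1} \frac{3}{4} x^{a} \, dx = \frac{3}{4} \left[\frac{x^{a+1}}{a+1}\right]_0^1 = \frac{3}{4 \left(a + 1\right)}.$$

Integrating with respect to $a$ gives $I(a) = \log{\left(\frac{6^{\frac{3}{4}} \left(a + 1\right)^{\frac{3}{4}}}{8} \right)} + C$.

At $a = \frac{5}{3}$ the integrand is identically $0$, so $I(\frac{5}{3}) = 0$. The closed form gives $0$, hence $C = 0$.

Setting $a = \frac{3}{4}$:
$$I = - \frac{15 \log{\left(2 \right)}}{4} + \frac{3 \log{\left(21 \right)}}{4}.$$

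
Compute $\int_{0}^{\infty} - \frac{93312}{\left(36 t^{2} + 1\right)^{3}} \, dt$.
$- 2916 \pi$

Recall the elementary integral
$$J(a) = \int_{0}^{\infty} - \frac{2}{a^{2} + t^{2}} \, dt = - \frac{\pi}{a}.$$

Differentiating under the integral sign with respect to $a$,
$$\frac{dJ}{da} = \int_{0}^{\infty} \frac{4 a}{\left(a^{2} + t^{2}\right)^{2}} \, dt = \frac{\pi}{a^{2}},$$
so $\int_{0}^{\infty} - \frac{2}{\left(a^{2} + t^{2}\right)^{2}} \, dt = - \frac{\pi}{2 a^{3}}$.

Repeating — each differentiation of $1/(t^2+a^2)^j$ produces $-2ja/(t^2+a^2)^{j+1}$ — and dividing through by $-2ja$ at each step yields, after $2$ differentiations in total,
$$\int_{0}^{\infty} - \frac{2}{\left(a^{2} + t^{2}\right)^{3}} \, dt = - \frac{3 \pi}{8 a^{5}}.$$

Setting $a = \frac{1}{6}$:
$$I = - 2916 \pi.$$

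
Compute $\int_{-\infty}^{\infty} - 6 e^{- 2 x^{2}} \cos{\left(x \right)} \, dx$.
$- \frac{3 \sqrt{2} \sqrt{\pi}}{e^{\frac{1}{8}}}$

Define $I(b) = \int_{-\infty}^{\infty} - 6 e^{- 2 x^{2}} \cos{\left(b x \right)} \, dx$.

Differentiating under the integral sign,
$$I'(b) = \int_{-\infty}^{\infty} 6 x e^{- 2 x^{2}} \sin{\left(b x \right)} \, dx.$$

Integrate $\int_{-\infty}^{\infty} x \sin(b x)\, e^{- 2 x^{2}}\, dx$ by parts with $u = \sin(b x)$ and $dv = x\, e^{- 2 x^{2}}\, dx$, giving $v = - \frac{e^{- 2 x^{2}}}{4}$. The boundary term vanishes and
$$\int_{-\infty}^{\infty} x \sin(b x)\, e^{- 2 x^{2}}\, dx = \frac{b}{4} \int_{-\infty}^{\infty} \cos(b x)\, e^{- 2 x^{2}}\, dx,$$
so $I'(b) = - \frac{b}{4}\, I(b)$.

This is a separable first-order ODE; solving with the initial condition $I(0) = \int_{-\infty}^{\infty} - 6 e^{- 2 x^{2}}\,dx = - 3 \sqrt{2} \sqrt{\pi}$ gives
$$I(b) = - 3 \sqrt{2} \sqrt{\pi} e^{- \frac{b^{2}}{8}}.$$

Setting $b = 1$:
$$I = - \frac{3 \sqrt{2} \sqrt{\pi}}{e^{\frac{1}{8}}}.$$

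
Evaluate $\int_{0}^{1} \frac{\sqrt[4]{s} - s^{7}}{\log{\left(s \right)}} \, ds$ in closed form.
$\log{\left(\frac{5}{32} \right)}$

Introduce a parameter $a$ in the exponent: let $I(a) = \int_{0}^{1} \frac{- s^{7} + s^{a}}{\log{\left(s \right)}} \, ds$.

Since $\dfrac{\partial}{\partial a}\,s^{a} = s^{a} \ln s$, the $\ln s$ in the denominator cancels and
$$\frac{dI}{da} = \int_{0}^{1} s^{a} \, ds = \left[\frac{s^{a+1}}{a+1}\right]_0^1 = \frac{1}{a + 1}.$$

Integrating with respect to $a$ gives $I(a) = \log{\left(\frac{a}{8} + \frac{1}{8} \right)} + C$.

At $a = 7$ the integrand is identically $0$, so $I(7) = 0$. The closed form gives $0$, hence $C = 0$.

Setting $a = \frac{1}{4}$:
$$I = \log{\left(\frac{5}{32} \right)}.$$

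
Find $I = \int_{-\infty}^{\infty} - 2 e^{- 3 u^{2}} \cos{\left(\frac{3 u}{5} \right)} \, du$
$- \frac{2 \sqrt{3} \sqrt{\pi}}{3 e^{\frac{3}{100}}}$

Let $b$ denote the cosine frequency and define $I(b) = \int_{-\infty}^{\infty} - 2 e^{- 3 u^{2}} \cos{\left(b u \right)} \, du$.

Differentiating under the integral sign,
$$I'(b) = \int_{-\infty}^{\infty} 2 u e^{- 3 u^{2}} \sin{\left(b u \right)} \, du.$$

Integrate $\int_{-\infty}^{\infty} u \sin(b u)\, e^{- 3 u^{2}}\, du$ by parts with $w = \sin(b u)$ and $dv = u\, e^{- 3 u^{2}}\, du$, giving $v = - \frac{e^{- 3 u^{2}}}{6}$. The boundary term vanishes and
$$\int_{-\infty}^{\infty} u \sin(b u)\, e^{- 3 u^{2}}\, du = \frac{b}{6} \int_{-\infty}^{\infty} \cos(b u)\, e^{- 3 u^{2}}\, du,$$
so $I'(b) = - \frac{b}{6}\, I(b)$.

This is a separable first-order ODE; solving with the initial condition $I(0) = \int_{-\infty}^{\infty} - 2 e^{- 3 u^{2}}\,du = - \frac{2 \sqrt{3} \sqrt{\pi}}{3}$ gives
$$I(b) = - \frac{2 \sqrt{3} \sqrt{\pi} e^{- \frac{b^{2}}{12}}}{3}.$$

Setting $b = \frac{3}{5}$:
$$I = - \frac{2 \sqrt{3} \sqrt{\pi}}{3 e^{\frac{3}{100}}}.$$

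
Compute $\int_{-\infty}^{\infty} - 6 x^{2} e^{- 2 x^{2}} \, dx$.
$- \frac{3 \sqrt{2} \sqrt{\pi}}{4}$

Start from the elementary integral
$$J(a) = \int_{-\infty}^{\infty} - 6 e^{- a x^{2}} \, dx = - \frac{6 \sqrt{\pi}}{\sqrt{a}}.$$

Differentiating under the integral sign brings down a factor of $(-x^2)$:
$$\frac{dJ}{da} = \int_{-\infty}^{\infty} 6 x^{2} e^{- a x^{2}} \, dx = \frac{3 \sqrt{\pi}}{a^{\frac{3}{2}}}.$$

The integral on the left is $-I$, so $I = - \frac{3 \sqrt{\pi}}{a^{\frac{3}{2}}}$.

Setting $a = 2$:
$$I = - \frac{3 \sqrt{2} \sqrt{\pi}}{4}.$$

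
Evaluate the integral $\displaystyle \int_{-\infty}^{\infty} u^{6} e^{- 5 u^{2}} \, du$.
$\frac{3 \sqrt{5} \sqrt{\pi}}{1000}$

Consider the simpler parametrised integral
$$J(a) = \int_{-\infty}^{\infty} e^{- a u^{2}} \, du = \frac{\sqrt{\pi}}{\sqrt{a}}.$$

Differentiating under the integral sign brings down a factor of $(-u^2)$:
$$\frac{dJ}{da} = \int_{-\infty}^{\infty} - u^{2} e^{- a u^{2}} \, du = - \frac{\sqrt{\pi}}{2 a^{\frac{3}{2}}}.$$

Repeating $3$ times in total — each differentiation brings down another $(-u^2)$ — gives
$$\frac{d^{3}J}{da^{3}} = \int_{-\infty}^{\infty} - u^{6} e^{- a u^{2}} \, du = - \frac{15 \sqrt{\pi}}{8 a^{\frac{7}{2}}},$$
and the integrand here is $(-1)^{3}$ times the target integrand, so $I = (-1)^{3}\,\frac{d^{3}J}{da^{3}} = \frac{15 \sqrt{\pi}}{8 a^{\frac{7}{2}}}$.

Setting $a = 5$:
$$I = \frac{3 \sqrt{5} \sqrt{\pi}}{1000}.$$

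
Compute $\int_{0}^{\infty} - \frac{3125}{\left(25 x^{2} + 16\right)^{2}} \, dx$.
$- \frac{625 \pi}{256}$

Start from the standard arctangent integral
$$J(a) = \int_{0}^{\infty} - \frac{5}{a^{2} + x^{2}} \, dx = - \frac{5 \pi}{2 a}.$$

Differentiating under the integral sign with respect to $a$,
$$\frac{dJ}{da} = \int_{0}^{\infty} \frac{10 a}{\left(a^{2} + x^{2}\right)^{2}} \, dx = \frac{5 \pi}{2 a^{2}},$$
so $\int_{0}^{\infty} - \frac{5}{\left(a^{2} + x^{2}\right)^{2}} \, dx = - \frac{5 \pi}{4 a^{3}}$.

Setting $a = \frac{4}{5}$:
$$I = - \frac{625 \pi}{256}.$$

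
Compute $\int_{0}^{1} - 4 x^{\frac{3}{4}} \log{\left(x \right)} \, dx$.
$\frac{64}{49}$

Begin with the known integral
$$J(a) = \int_{0}^{1} - 4 x^{a} \, dx = - \frac{4}{a + 1}.$$

Differentiating under the integral sign brings down a factor of $\ln x$:
$$\frac{dJ}{da} = \int_{0}^{1} - 4 x^{a} \log{\left(x \right)} \, dx = \frac{4}{\left(a + 1\right)^{2}}.$$

The integral on the left is $I$, so $I = \frac{4}{\left(a + 1\right)^{2}}$.

Setting $a = \frac{3}{4}$:
$$I = \frac{64}{49}.$$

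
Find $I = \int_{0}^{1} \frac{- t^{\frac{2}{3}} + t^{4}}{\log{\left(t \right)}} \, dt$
$\log{\left(3 \right)}$

Introduce a parameter $a$ in the exponent: let $I(a) = \int_{0}^{1} \frac{- t^{\frac{2}{3}} + t^{a}}{\log{\left(t \right)}} \, dt$.

Since $\dfrac{\partial}{\partial a}\,t^{a} = t^{a} \ln t$, the $\ln t$ in the denominator cancels and
$$\frac{dI}{da} = \int_{0}^{1} t^{a} \, dt = \left[\frac{t^{a+1}}{a+1}\right]_0^1 = \frac{1}{a + 1}.$$

Integrating with respect to $a$ gives $I(a) = \log{\left(\frac{3 a}{5} + \frac{3}{5} \right)} + C$.

At $a = \frac{2}{3}$ the integrand is identically $0$, so $I(\frac{2}{3}) = 0$. The closed form gives $0$, hence $C = 0$.

Setting $a = 4$:
$$I = \log{\left(3 \right)}.$$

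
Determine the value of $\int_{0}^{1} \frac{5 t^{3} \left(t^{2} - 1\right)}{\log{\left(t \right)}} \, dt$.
$\log{\left(\frac{243}{32} \right)}$

Consider the one-parameter family: let $I(a) = \int_{0}^{1} \frac{5 \left(- t^{3} + t^{a}\right)}{\log{\left(t \right)}} \, dt$.

Since $\dfrac{\partial}{\partial a}\,t^{a} = t^{a} \ln t$, the $\ln t$ in the denominator cancels and
$$\frac{dI}{da} = \int_{0}^{1} 5 t^{a} \, dt = 5 \left[\frac{t^{a+1}}{a+1}\right]_0^1 = \frac{5}{a + 1}.$$

Integrating with respect to $a$ gives $I(a) = \log{\left(\frac{\left(a + 1\right)^{5}}{1024} \right)} + C$.

At $a = 3$ the integrand is identically $0$, so $I(3) = 0$. The closed form gives $0$, hence $C = 0$.

Setting $a = 5$:
$$I = \log{\left(\frac{243}{32} \right)}.$$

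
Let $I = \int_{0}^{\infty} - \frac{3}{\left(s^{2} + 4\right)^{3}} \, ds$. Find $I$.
$- \frac{9 \pi}{512}$

Start from the standard arctangent integral
$$J(a) = \int_{0}^{\infty} - \frac{3}{a^{2} + s^{2}} \, ds = - \frac{3 \pi}{2 a}.$$

Differentiating under the integral sign with respect to $a$,
$$\frac{dJ}{da} = \int_{0}^{\infty} \frac{6 a}{\left(a^{2} + s^{2}\right)^{2}} \, ds = \frac{3 \pi}{2 a^{2}},$$
so $\int_{0}^{\infty} - \frac{3}{\left(a^{2} + s^{2}\right)^{2}} \, ds = - \frac{3 \pi}{4 a^{3}}$.

Repeating — each differentiation of $1/(s^2+a^2)^j$ produces $-2ja/(s^2+a^2)^{j+1}$ — and dividing through by $-2ja$ at each step yields, after $2$ differentiations in total,
$$\int_{0}^{\infty} - \frac{3}{\left(a^{2} + s^{2}\right)^{3}} \, ds = - \frac{9 \pi}{16 a^{5}}.$$

Setting $a = 2$:
$$I = - \frac{9 \pi}{512}.$$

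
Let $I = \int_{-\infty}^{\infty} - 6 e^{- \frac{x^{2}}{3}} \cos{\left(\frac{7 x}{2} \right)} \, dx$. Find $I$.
$- \frac{6 \sqrt{3} \sqrt{\pi}}{e^{\frac{147}{16}}}$

Treat the cosine frequency as a parameter and define $I(b) = \int_{-\infty}^{\infty} - 6 e^{- \frac{x^{2}}{3}} \cos{\left(b x \right)} \, dx$.

Differentiating under the integral sign,
$$I'(b) = \int_{-\infty}^{\infty} 6 x e^{- \frac{x^{2}}{3}} \sin{\left(b x \right)} \, dx.$$

Integrate $\int_{-\infty}^{\infty} x \sin(b x)\, e^{- \frac{x^{2}}{3}}\, dx$ by parts with $u = \sin(b x)$ and $dv = x\, e^{- \frac{x^{2}}{3}}\, dx$, giving $v = - \frac{3 e^{- \frac{x^{2}}{3}}}{2}$. The boundary term vanishes and
$$\int_{-\infty}^{\infty} x \sin(b x)\, e^{- \frac{x^{2}}{3}}\, dx = \frac{3 b}{2} \int_{-\infty}^{\infty} \cos(b x)\, e^{- \frac{x^{2}}{3}}\, dx,$$
so $I'(b) = - \frac{3 b}{2}\, I(b)$.

This is a separable first-order ODE; solving with the initial condition $I(0) = \int_{-\infty}^{\infty} - 6 e^{- \frac{x^{2}}{3}}\,dx = - 6 \sqrt{3} \sqrt{\pi}$ gives
$$I(b) = - 6 \sqrt{3} \sqrt{\pi} e^{- \frac{3 b^{2}}{4}}.$$

Setting $b = \frac{7}{2}$:
$$I = - \frac{6 \sqrt{3} \sqrt{\pi}}{e^{\frac{147}{16}}}.$$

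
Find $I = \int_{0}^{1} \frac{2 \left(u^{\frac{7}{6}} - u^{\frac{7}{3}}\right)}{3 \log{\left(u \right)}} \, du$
$- \frac{2 \log{\left(20 \right)}}{3} + \frac{2 \log{\left(13 \right)}}{3}$

Consider the one-parameter family: let $I(a) = \int_{0}^{1} \frac{2 \left(- u^{\frac{7}{3}} + u^{a}\right)}{3 \log{\left(u \right)}} \, du$.

Since $\dfrac{\partial}{\partial a}\,u^{a} = u^{a} \ln u$, the $\ln u$ in the denominator cancels and
$$\frac{dI}{da} = \int_{0}^{1} \frac{2}{3} u^{a} \, du = \frac{2}{3} \left[\frac{u^{a+1}}{a+1}\right]_0^1 = \frac{2}{3 \left(a + 1\right)}.$$

Integrating with respect to $a$ gives $I(a) = \log{\left(\frac{\sqrt[3]{10} \cdot 3^{\frac{2}{3}} \left(a + 1\right)^{\frac{2}{3}}}{10} \right)} + C$.

At $a = \frac{7}{3}$ the integrand is identically $0$, so $I(\frac{7}{3}) = 0$. The closed form gives $0$, hence $C = 0$.

Setting $a = \frac{7}{6}$:
$$I = - \frac{2 \log{\left(20 \right)}}{3} + \frac{2 \log{\left(13 \right)}}{3}.$$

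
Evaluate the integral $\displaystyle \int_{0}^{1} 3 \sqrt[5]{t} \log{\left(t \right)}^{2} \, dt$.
$\frac{125}{36}$

Start from the elementary integral
$$J(a) = \int_{0}^{1} 3 t^{a} \, dt = \frac{3}{a + 1}.$$

Differentiating under the integral sign brings down a factor of $\ln t$:
$$\frac{dJ}{da} = \int_{0}^{1} 3 t^{a} \log{\left(t \right)} \, dt = - \frac{3}{\left(a + 1\right)^{2}}.$$

Repeating twice in total — each differentiation brings down another $\ln t$ — gives
$$\frac{d^{2}J}{da^{2}} = \int_{0}^{1} 3 t^{a} \log{\left(t \right)}^{2} \, dt = \frac{6}{\left(a + 1\right)^{3}},$$
and the integrand here is exactly the target integrand, so $I = \frac{6}{\left(a + 1\right)^{3}}$.

Setting $a = \frac{1}{5}$:
$$I = \frac{125}{36}.$$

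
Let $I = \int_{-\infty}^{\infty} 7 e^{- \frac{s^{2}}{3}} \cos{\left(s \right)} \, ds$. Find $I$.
$\frac{7 \sqrt{3} \sqrt{\pi}}{e^{\frac{3}{4}}}$

Let $b$ denote the cosine frequency and define $I(b) = \int_{-\infty}^{\infty} 7 e^{- \frac{s^{2}}{3}} \cos{\left(b s \right)} \, ds$.

Differentiating under the integral sign,
$$I'(b) = \int_{-\infty}^{\infty} - 7 s e^{- \frac{s^{2}}{3}} \sin{\left(b s \right)} \, ds.$$

Integrate $\int_{-\infty}^{\infty} s \sin(b s)\, e^{- \frac{s^{2}}{3}}\, ds$ by parts with $u = \sin(b s)$ and $dv = s\, e^{- \frac{s^{2}}{3}}\, ds$, giving $v = - \frac{3 e^{- \frac{s^{2}}{3}}}{2}$. The boundary term vanishes and
$$\int_{-\infty}^{\infty} s \sin(b s)\, e^{- \frac{s^{2}}{3}}\, ds = \frac{3 b}{2} \int_{-\infty}^{\infty} \cos(b s)\, e^{- \frac{s^{2}}{3}}\, ds,$$
so $I'(b) = - \frac{3 b}{2}\, I(b)$.

This is a separable first-order ODE; solving with the initial condition $I(0) = \int_{-\infty}^{\infty} 7 e^{- \frac{s^{2}}{3}}\,ds = 7 \sqrt{3} \sqrt{\pi}$ gives
$$I(b) = 7 \sqrt{3} \sqrt{\pi} e^{- \frac{3 b^{2}}{4}}.$$

Setting $b = 1$:
$$I = \frac{7 \sqrt{3} \sqrt{\pi}}{e^{\frac{3}{4}}}.$$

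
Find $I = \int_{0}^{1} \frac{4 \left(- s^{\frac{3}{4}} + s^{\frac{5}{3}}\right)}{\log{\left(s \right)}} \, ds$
$\log{\left(\frac{1048576}{194481} \right)}$

Introduce a parameter $a$ in the exponent: let $I(a) = \int_{0}^{1} \frac{4 \left(- s^{\frac{3}{4}} + s^{a}\right)}{\log{\left(s \right)}} \, ds$.

Since $\dfrac{\partial}{\partial a}\,s^{a} = s^{a} \ln s$, the $\ln s$ in the denominator cancels and
$$\frac{dI}{da} = \int_{0}^{1} 4 s^{a} \, ds = 4 \left[\frac{s^{a+1}}{a+1}\right]_0^1 = \frac{4}{a + 1}.$$

Integrating with respect to $a$ gives $I(a) = \log{\left(\frac{256 \left(a + 1\right)^{4}}{2401} \right)} + C$.

At $a = \frac{3}{4}$ the integrand is identically $0$, so $I(\frac{3}{4}) = 0$. The closed form gives $0$, hence $C = 0$.

Setting $a = \frac{5}{3}$:
$$I = \log{\left(\frac{1048576}{194481} \right)}.$$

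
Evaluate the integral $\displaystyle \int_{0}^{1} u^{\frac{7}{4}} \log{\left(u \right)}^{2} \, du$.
$\frac{128}{1331}$

Consider the simpler parametrised integral
$$J(a) = \int_{0}^{1} u^{a} \, du = \frac{1}{a + 1}.$$

Differentiating under the integral sign brings down a factor of $\ln u$:
$$\frac{dJ}{da} = \int_{0}^{1} u^{a} \log{\left(u \right)} \, du = - \frac{1}{\left(a + 1\right)^{2}}.$$

Repeating twice in total — each differentiation brings down another $\ln u$ — gives
$$\frac{d^{2}J}{da^{2}} = \int_{0}^{1} u^{a} \log{\left(u \right)}^{2} \, du = \frac{2}{\left(a + 1\right)^{3}},$$
and the integrand here is exactly the target integrand, so $I = \frac{2}{\left(a + 1\right)^{3}}$.

Setting $a = \frac{7}{4}$:
$$I = \frac{128}{1331}.$$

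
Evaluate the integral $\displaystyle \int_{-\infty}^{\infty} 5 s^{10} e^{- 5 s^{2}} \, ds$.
$\frac{189 \sqrt{5} \sqrt{\pi}}{20000}$

Begin with the known integral
$$J(a) = \int_{-\infty}^{\infty} 5 e^{- a s^{2}} \, ds = \frac{5 \sqrt{\pi}}{\sqrt{a}}.$$

Differentiating under the integral sign brings down a factor of $(-s^2)$:
$$\frac{dJ}{da} = \int_{-\infty}^{\infty} - 5 s^{2} e^{- a s^{2}} \, ds = - \frac{5 \sqrt{\pi}}{2 a^{\frac{3}{2}}}.$$

Repeating $5$ times in total — each differentiation brings down another $(-s^2)$ — gives
$$\frac{d^{5}J}{da^{5}} = \int_{-\infty}^{\infty} - 5 s^{10} e^{- a s^{2}} \, ds = - \frac{4725 \sqrt{\pi}}{32 a^{\frac{11}{2}}},$$
and the integrand here is $(-1)^{5}$ times the target integrand, so $I = (-1)^{5}\,\frac{d^{5}J}{da^{5}} = \frac{4725 \sqrt{\pi}}{32 a^{\frac{11}{2}}}$.

Setting $a = 5$:
$$I = \frac{189 \sqrt{5} \sqrt{\pi}}{20000}.$$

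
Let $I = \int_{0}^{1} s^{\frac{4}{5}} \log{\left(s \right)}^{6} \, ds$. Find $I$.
$\frac{6250000}{531441}$

Start from the elementary integral
$$J(a) = \int_{0}^{1} s^{a} \, ds = \frac{1}{a + 1}.$$

Differentiating under the integral sign brings down a factor of $\ln s$:
$$\frac{dJ}{da} = \int_{0}^{1} s^{a} \log{\left(s \right)} \, ds = - \frac{1}{\left(a + 1\right)^{2}}.$$

Repeating $6$ times in total — each differentiation brings down another $\ln s$ — gives
$$\frac{d^{6}J}{da^{6}} = \int_{0}^{1} s^{a} \log{\left(s \right)}^{6} \, ds = \frac{720}{\left(a + 1\right)^{7}},$$
and the integrand here is exactly the target integrand, so $I = \frac{720}{\left(a + 1\right)^{7}}$.

Setting $a = \frac{4}{5}$:
$$I = \frac{6250000}{531441}.$$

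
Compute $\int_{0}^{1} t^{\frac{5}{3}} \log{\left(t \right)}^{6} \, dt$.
$\frac{98415}{131072}$

Begin with the known integral
$$J(a) = \int_{0}^{1} t^{a} \, dt = \frac{1}{a + 1}.$$

Differentiating under the integral sign brings down a factor of $\ln t$:
$$\frac{dJ}{da} = \int_{0}^{1} t^{a} \log{\left(t \right)} \, dt = - \frac{1}{\left(a + 1\right)^{2}}.$$

Repeating $6$ times in total — each differentiation brings down another $\ln t$ — gives
$$\frac{d^{6}J}{da^{6}} = \int_{0}^{1} t^{a} \log{\left(t \right)}^{6} \, dt = \frac{720}{\left(a + 1\right)^{7}},$$
and the integrand here is exactly the target integrand, so $I = \frac{720}{\left(a + 1\right)^{7}}$.

Setting $a = \frac{5}{3}$:
$$I = \frac{98415}{131072}.$$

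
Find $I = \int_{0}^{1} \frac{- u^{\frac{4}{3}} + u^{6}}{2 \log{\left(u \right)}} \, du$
$\frac{\log{\left(3 \right)}}{2}$

Introduce a parameter $a$ in the exponent: let $I(a) = \int_{0}^{1} \frac{u^{6} - u^{a}}{2 \log{\left(u \right)}} \, du$.

Since $\dfrac{\partial}{\partial a}\,u^{a} = u^{a} \ln u$, the $\ln u$ in the denominator cancels and
$$\frac{dI}{da} = \int_{0}^{1} - \frac{1}{2} u^{a} \, du = - \frac{1}{2} \left[\frac{u^{a+1}}{a+1}\right]_0^1 = - \frac{1}{2 a + 2}.$$

Integrating with respect to $a$ gives $I(a) = - \frac{\log{\left(a + 1 \right)}}{2} + \frac{\log{\left(7 \right)}}{2} + C$.

At $a = 6$ the integrand is identically $0$, so $I(6) = 0$. The closed form gives $0$, hence $C = 0$.

Setting $a = \frac{4}{3}$:
$$I = \frac{\log{\left(3 \right)}}{2}.$$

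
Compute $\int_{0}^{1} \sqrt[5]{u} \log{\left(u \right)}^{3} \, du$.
$- \frac{625}{216}$

Begin with the known integral
$$J(a) = \int_{0}^{1} u^{a} \, du = \frac{1}{a + 1}.$$

Differentiating under the integral sign brings down a factor of $\ln u$:
$$\frac{dJ}{da} = \int_{0}^{1} u^{a} \log{\left(u \right)} \, du = - \frac{1}{\left(a + 1\right)^{2}}.$$

Repeating $3$ times in total — each differentiation brings down another $\ln u$ — gives
$$\frac{d^{3}J}{da^{3}} = \int_{0}^{1} u^{a} \log{\left(u \right)}^{3} \, du = - \frac{6}{\left(a + 1\right)^{4}},$$
and the integrand here is exactly the target integrand, so $I = - \frac{6}{\left(a + 1\right)^{4}}$.

Setting $a = \frac{1}{5}$:
$$I = - \frac{625}{216}.$$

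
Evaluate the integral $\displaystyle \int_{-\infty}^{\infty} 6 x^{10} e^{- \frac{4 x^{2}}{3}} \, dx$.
$\frac{688905 \sqrt{3} \sqrt{\pi}}{32768}$

Start from the elementary integral
$$J(a) = \int_{-\infty}^{\infty} 6 e^{- a x^{2}} \, dx = \frac{6 \sqrt{\pi}}{\sqrt{a}}.$$

Differentiating under the integral sign brings down a factor of $(-x^2)$:
$$\frac{dJ}{da} = \int_{-\infty}^{\infty} - 6 x^{2} e^{- a x^{2}} \, dx = - \frac{3 \sqrt{\pi}}{a^{\frac{3}{2}}}.$$

Repeating $5$ times in total — each differentiation brings down another $(-x^2)$ — gives
$$\frac{d^{5}J}{da^{5}} = \int_{-\infty}^{\infty} - 6 x^{10} e^{- a x^{2}} \, dx = - \frac{2835 \sqrt{\pi}}{16 a^{\frac{11}{2}}},$$
and the integrand here is $(-1)^{5}$ times the target integrand, so $I = (-1)^{5}\,\frac{d^{5}J}{da^{5}} = \frac{2835 \sqrt{\pi}}{16 a^{\frac{11}{2}}}$.

Setting $a = \frac{4}{3}$:
$$I = \frac{688905 \sqrt{3} \sqrt{\pi}}{32768}.$$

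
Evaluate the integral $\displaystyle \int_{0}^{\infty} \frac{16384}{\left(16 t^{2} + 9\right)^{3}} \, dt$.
$\frac{256 \pi}{81}$

Begin with the known result
$$J(a) = \int_{0}^{\infty} \frac{4}{a^{2} + t^{2}} \, dt = \frac{2 \pi}{a}.$$

Differentiating under the integral sign with respect to $a$,
$$\frac{dJ}{da} = \int_{0}^{\infty} - \frac{8 a}{\left(a^{2} + t^{2}\right)^{2}} \, dt = - \frac{2 \pi}{a^{2}},$$
so $\int_{0}^{\infty} \frac{4}{\left(a^{2} + t^{2}\right)^{2}} \, dt = \frac{\pi}{a^{3}}$.

Repeating — each differentiation of $1/(t^2+a^2)^j$ produces $-2ja/(t^2+a^2)^{j+1}$ — and dividing through by $-2ja$ at each step yields, after $2$ differentiations in total,
$$\int_{0}^{\infty} \frac{4}{\left(a^{2} + t^{2}\right)^{3}} \, dt = \frac{3 \pi}{4 a^{5}}.$$

Setting $a = \frac{3}{4}$:
$$I = \frac{256 \pi}{81}.$$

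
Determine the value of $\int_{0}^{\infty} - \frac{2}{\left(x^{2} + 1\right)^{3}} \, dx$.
$- \frac{3 \pi}{8}$

Recall the elementary integral
$$J(a) = \int_{0}^{\infty} - \frac{2}{a^{2} + x^{2}} \, dx = - \frac{\pi}{a}.$$

Differentiating under the integral sign with respect to $a$,
$$\frac{dJ}{da} = \int_{0}^{\infty} \frac{4 a}{\left(a^{2} + x^{2}\right)^{2}} \, dx = \frac{\pi}{a^{2}},$$
so $\int_{0}^{\infty} - \frac{2}{\left(a^{2} + x^{2}\right)^{2}} \, dx = - \frac{\pi}{2 a^{3}}$.

Repeating — each differentiation of $1/(x^2+a^2)^j$ produces $-2ja/(x^2+a^2)^{j+1}$ — and dividing through by $-2ja$ at each step yields, after $2$ differentiations in total,
$$\int_{0}^{\infty} - \frac{2}{\left(a^{2} + x^{2}\right)^{3}} \, dx = - \frac{3 \pi}{8 a^{5}}.$$

Setting $a = 1$:
$$I = - \frac{3 \pi}{8}.$$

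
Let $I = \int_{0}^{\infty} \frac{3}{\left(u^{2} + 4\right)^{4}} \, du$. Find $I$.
$\frac{15 \pi}{4096}$

Start from the standard arctangent integral
$$J(a) = \int_{0}^{\infty} \frac{3}{a^{2} + u^{2}} \, du = \frac{3 \pi}{2 a}.$$

Differentiating under the integral sign with respect to $a$,
$$\frac{dJ}{da} = \int_{0}^{\infty} - \frac{6 a}{\left(a^{2} + u^{2}\right)^{2}} \, du = - \frac{3 \pi}{2 a^{2}},$$
so $\int_{0}^{\infty} \frac{3}{\left(a^{2} + u^{2}\right)^{2}} \, du = \frac{3 \pi}{4 a^{3}}$.

Repeating — each differentiation of $1/(u^2+a^2)^j$ produces $-2ja/(u^2+a^2)^{j+1}$ — and dividing through by $-2ja$ at each step yields, after $3$ differentiations in total,
$$\int_{0}^{\infty} \frac{3}{\left(a^{2} + u^{2}\right)^{4}} \, du = \frac{15 \pi}{32 a^{7}}.$$

Setting $a = 2$:
$$I = \frac{15 \pi}{4096}.$$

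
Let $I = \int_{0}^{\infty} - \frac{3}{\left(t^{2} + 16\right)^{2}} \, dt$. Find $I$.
$- \frac{3 \pi}{256}$

Start from the standard arctangent integral
$$J(a) = \int_{0}^{\infty} - \frac{3}{a^{2} + t^{2}} \, dt = - \frac{3 \pi}{2 a}.$$

Differentiating under the integral sign with respect to $a$,
$$\frac{dJ}{da} = \int_{0}^{\infty} \frac{6 a}{\left(a^{2} + t^{2}\right)^{2}} \, dt = \frac{3 \pi}{2 a^{2}},$$
so $\int_{0}^{\infty} - \frac{3}{\left(a^{2} + t^{2}\right)^{2}} \, dt = - \frac{3 \pi}{4 a^{3}}$.

Setting $a = 4$:
$$I = - \frac{3 \pi}{256}.$$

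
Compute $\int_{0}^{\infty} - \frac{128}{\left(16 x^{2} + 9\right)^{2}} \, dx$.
$- \frac{8 \pi}{27}$

Begin with the known result
$$J(a) = \int_{0}^{\infty} - \frac{1}{2 \left(a^{2} + x^{2}\right)} \, dx = - \frac{\pi}{4 a}.$$

Differentiating under the integral sign with respect to $a$,
$$\frac{dJ}{da} = \int_{0}^{\infty} \frac{a}{\left(a^{2} + x^{2}\right)^{2}} \, dx = \frac{\pi}{4 a^{2}},$$
so $\int_{0}^{\infty} - \frac{1}{2 \left(a^{2} + x^{2}\right)^{2}} \, dx = - \frac{\pi}{8 a^{3}}$.

Setting $a = \frac{3}{4}$:
$$I = - \frac{8 \pi}{27}.$$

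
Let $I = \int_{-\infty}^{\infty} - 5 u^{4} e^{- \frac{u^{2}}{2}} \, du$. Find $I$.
$- 15 \sqrt{2} \sqrt{\pi}$

Begin with the known integral
$$J(a) = \int_{-\infty}^{\infty} - 5 e^{- a u^{2}} \, du = - \frac{5 \sqrt{\pi}}{\sqrt{a}}.$$

Differentiating under the integral sign brings down a factor of $(-u^2)$:
$$\frac{dJ}{da} = \int_{-\infty}^{\infty} 5 u^{2} e^{- a u^{2}} \, du = \frac{5 \sqrt{\pi}}{2 a^{\frac{3}{2}}}.$$

Repeating twice in total — each differentiation brings down another $(-u^2)$ — gives
$$\frac{d^{2}J}{da^{2}} = \int_{-\infty}^{\infty} - 5 u^{4} e^{- a u^{2}} \, du = - \frac{15 \sqrt{\pi}}{4 a^{\frac{5}{2}}},$$
and the integrand here is exactly the target integrand, so $I = - \frac{15 \sqrt{\pi}}{4 a^{\frac{5}{2}}}$.

Setting $a = \frac{1}{2}$:
$$I = - 15 \sqrt{2} \sqrt{\pi}.$$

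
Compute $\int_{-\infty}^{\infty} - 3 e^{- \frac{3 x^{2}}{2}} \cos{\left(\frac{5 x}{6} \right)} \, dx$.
$- \frac{\sqrt{6} \sqrt{\pi}}{e^{\frac{25}{216}}}$

Treat the cosine frequency as a parameter and define $I(b) = \int_{-\infty}^{\infty} - 3 e^{- \frac{3 x^{2}}{2}} \cos{\left(b x \right)} \, dx$.

Differentiating under the integral sign,
$$I'(b) = \int_{-\infty}^{\infty} 3 x e^{- \frac{3 x^{2}}{2}} \sin{\left(b x \right)} \, dx.$$

Integrate $\int_{-\infty}^{\infty} x \sin(b x)\, e^{- \frac{3 x^{2}}{2}}\, dx$ by parts with $u = \sin(b x)$ and $dv = x\, e^{- \frac{3 x^{2}}{2}}\, dx$, giving $v = - \frac{e^{- \frac{3 x^{2}}{2}}}{3}$. The boundary term vanishes and
$$\int_{-\infty}^{\infty} x \sin(b x)\, e^{- \frac{3 x^{2}}{2}}\, dx = \frac{b}{3} \int_{-\infty}^{\infty} \cos(b x)\, e^{- \frac{3 x^{2}}{2}}\, dx,$$
so $I'(b) = - \frac{b}{3}\, I(b)$.

This is a separable first-order ODE; solving with the initial condition $I(0) = \int_{-\infty}^{\infty} - 3 e^{- \frac{3 x^{2}}{2}}\,dx = - \sqrt{6} \sqrt{\pi}$ gives
$$I(b) = - \sqrt{6} \sqrt{\pi} e^{- \frac{b^{2}}{6}}.$$

Setting $b = \frac{5}{6}$:
$$I = - \frac{\sqrt{6} \sqrt{\pi}}{e^{\frac{25}{216}}}.$$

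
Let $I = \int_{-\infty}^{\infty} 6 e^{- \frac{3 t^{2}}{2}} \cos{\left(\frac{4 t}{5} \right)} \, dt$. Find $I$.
$\frac{2 \sqrt{6} \sqrt{\pi}}{e^{\frac{8}{75}}}$

Treat the cosine frequency as a parameter and define $I(b) = \int_{-\infty}^{\infty} 6 e^{- \frac{3 t^{2}}{2}} \cos{\left(b t \right)} \, dt$.

Differentiating under the integral sign,
$$I'(b) = \int_{-\infty}^{\infty} - 6 t e^{- \frac{3 t^{2}}{2}} \sin{\left(b t \right)} \, dt.$$

Integrate $\int_{-\infty}^{\infty} t \sin(b t)\, e^{- \frac{3 t^{2}}{2}}\, dt$ by parts with $u = \sin(b t)$ and $dv = t\, e^{- \frac{3 t^{2}}{2}}\, dt$, giving $v = - \frac{e^{- \frac{3 t^{2}}{2}}}{3}$. The boundary term vanishes and
$$\int_{-\infty}^{\infty} t \sin(b t)\, e^{- \frac{3 t^{2}}{2}}\, dt = \frac{b}{3} \int_{-\infty}^{\infty} \cos(b t)\, e^{- \frac{3 t^{2}}{2}}\, dt,$$
so $I'(b) = - \frac{b}{3}\, I(b)$.

This is a separable first-order ODE; solving with the initial condition $I(0) = \int_{-\infty}^{\infty} 6 e^{- \frac{3 t^{2}}{2}}\,dt = 2 \sqrt{6} \sqrt{\pi}$ gives
$$I(b) = 2 \sqrt{6} \sqrt{\pi} e^{- \frac{b^{2}}{6}}.$$

Setting $b = \frac{4}{5}$:
$$I = \frac{2 \sqrt{6} \sqrt{\pi}}{e^{\frac{8}{75}}}.$$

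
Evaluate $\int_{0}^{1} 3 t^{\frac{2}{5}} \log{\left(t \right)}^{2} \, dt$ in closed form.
$\frac{750}{343}$

Start from the elementary integral
$$J(a) = \int_{0}^{1} 3 t^{a} \, dt = \frac{3}{a + 1}.$$

Differentiating under the integral sign brings down a factor of $\ln t$:
$$\frac{dJ}{da} = \int_{0}^{1} 3 t^{a} \log{\left(t \right)} \, dt = - \frac{3}{\left(a + 1\right)^{2}}.$$

Repeating twice in total — each differentiation brings down another $\ln t$ — gives
$$\frac{d^{2}J}{da^{2}} = \int_{0}^{1} 3 t^{a} \log{\left(t \right)}^{2} \, dt = \frac{6}{\left(a + 1\right)^{3}},$$
and the integrand here is exactly the target integrand, so $I = \frac{6}{\left(a + 1\right)^{3}}$.

Setting $a = \frac{2}{5}$:
$$I = \frac{750}{343}.$$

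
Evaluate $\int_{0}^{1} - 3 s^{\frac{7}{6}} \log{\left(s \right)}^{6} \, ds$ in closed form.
$- \frac{604661760}{62748517}$

Start from the elementary integral
$$J(a) = \int_{0}^{1} - 3 s^{a} \, ds = - \frac{3}{a + 1}.$$

Differentiating under the integral sign brings down a factor of $\ln s$:
$$\frac{dJ}{da} = \int_{0}^{1} - 3 s^{a} \log{\left(s \right)} \, ds = \frac{3}{\left(a + 1\right)^{2}}.$$

Repeating $6$ times in total — each differentiation brings down another $\ln s$ — gives
$$\frac{d^{6}J}{da^{6}} = \int_{0}^{1} - 3 s^{a} \log{\left(s \right)}^{6} \, ds = - \frac{2160}{\left(a + 1\right)^{7}},$$
and the integrand here is exactly the target integrand, so $I = - \frac{2160}{\left(a + 1\right)^{7}}$.

Setting $a = \frac{7}{6}$:
$$I = - \frac{604661760}{62748517}.$$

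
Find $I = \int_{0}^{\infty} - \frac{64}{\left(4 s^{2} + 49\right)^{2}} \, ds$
$- \frac{8 \pi}{343}$

Start from the standard arctangent integral
$$J(a) = \int_{0}^{\infty} - \frac{4}{a^{2} + s^{2}} \, ds = - \frac{2 \pi}{a}.$$

Differentiating under the integral sign with respect to $a$,
$$\frac{dJ}{da} = \int_{0}^{\infty} \frac{8 a}{\left(a^{2} + s^{2}\right)^{2}} \, ds = \frac{2 \pi}{a^{2}},$$
so $\int_{0}^{\infty} - \frac{4}{\left(a^{2} + s^{2}\right)^{2}} \, ds = - \frac{\pi}{a^{3}}$.

Setting $a = \frac{7}{2}$:
$$I = - \frac{8 \pi}{343}.$$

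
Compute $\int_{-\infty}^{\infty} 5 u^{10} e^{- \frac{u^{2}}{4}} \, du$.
$302400 \sqrt{\pi}$

Consider the simpler parametrised integral
$$J(a) = \int_{-\infty}^{\infty} 5 e^{- a u^{2}} \, du = \frac{5 \sqrt{\pi}}{\sqrt{a}}.$$

Differentiating under the integral sign brings down a factor of $(-u^2)$:
$$\frac{dJ}{da} = \int_{-\infty}^{\infty} - 5 u^{2} e^{- a u^{2}} \, du = - \frac{5 \sqrt{\pi}}{2 a^{\frac{3}{2}}}.$$

Repeating $5$ times in total — each differentiation brings down another $(-u^2)$ — gives
$$\frac{d^{5}J}{da^{5}} = \int_{-\infty}^{\infty} - 5 u^{10} e^{- a u^{2}} \, du = - \frac{4725 \sqrt{\pi}}{32 a^{\frac{11}{2}}},$$
and the integrand here is $(-1)^{5}$ times the target integrand, so $I = (-1)^{5}\,\frac{d^{5}J}{da^{5}} = \frac{4725 \sqrt{\pi}}{32 a^{\frac{11}{2}}}$.

Setting $a = \frac{1}{4}$:
$$I = 302400 \sqrt{\pi}.$$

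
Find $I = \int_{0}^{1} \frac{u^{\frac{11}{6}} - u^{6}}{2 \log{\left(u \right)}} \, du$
$\log{\left(\frac{\sqrt{714}}{42} \right)}$

Consider the one-parameter family: let $I(a) = \int_{0}^{1} \frac{u^{\frac{11}{6}} - u^{a}}{2 \log{\left(u \right)}} \, du$.

Since $\dfrac{\partial}{\partial a}\,u^{a} = u^{a} \ln u$, the $\ln u$ in the denominator cancels and
$$\frac{dI}{da} = \int_{0}^{1} - \frac{1}{2} u^{a} \, du = - \frac{1}{2} \left[\frac{u^{a+1}}{a+1}\right]_0^1 = - \frac{1}{2 a + 2}.$$

Integrating with respect to $a$ gives $I(a) = - \frac{\log{\left(a + 1 \right)}}{2} - \frac{\log{\left(6 \right)}}{2} + \frac{\log{\left(17 \right)}}{2} + C$.

At $a = \frac{11}{6}$ the integrand is identically $0$, so $I(\frac{11}{6}) = 0$. The closed form gives $0$, hence $C = 0$.

Setting $a = 6$:
$$I = \log{\left(\frac{\sqrt{714}}{42} \right)}.$$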